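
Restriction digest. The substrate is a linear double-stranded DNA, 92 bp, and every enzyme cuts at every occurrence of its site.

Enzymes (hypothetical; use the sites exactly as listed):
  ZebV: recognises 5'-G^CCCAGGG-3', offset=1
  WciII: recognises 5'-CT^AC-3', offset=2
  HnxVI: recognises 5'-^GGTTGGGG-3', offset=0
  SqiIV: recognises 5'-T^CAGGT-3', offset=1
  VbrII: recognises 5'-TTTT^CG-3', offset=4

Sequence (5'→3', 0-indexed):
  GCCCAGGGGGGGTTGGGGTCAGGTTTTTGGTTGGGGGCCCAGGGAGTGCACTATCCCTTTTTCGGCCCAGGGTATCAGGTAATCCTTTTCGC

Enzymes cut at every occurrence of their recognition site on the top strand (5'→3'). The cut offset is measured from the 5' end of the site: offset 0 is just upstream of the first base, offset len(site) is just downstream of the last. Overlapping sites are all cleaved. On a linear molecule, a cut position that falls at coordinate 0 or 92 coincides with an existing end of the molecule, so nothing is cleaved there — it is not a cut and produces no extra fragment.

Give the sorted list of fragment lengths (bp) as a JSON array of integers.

Site scan:
  ZebV (GCCCAGGG, off=1): starts [0, 36, 64] → cuts [1, 37, 65]
  WciII (CTAC, off=2): no sites
  HnxVI (GGTTGGGG, off=0): starts [10, 28] → cuts [10, 28]
  SqiIV (TCAGGT, off=1): starts [18, 74] → cuts [19, 75]
  VbrII (TTTTCG, off=4): starts [58, 85] → cuts [62, 89]

Pooled cuts: [1, 10, 19, 28, 37, 62, 65, 75, 89]

Fragments:
  [0,1): 1 bp
  [1,10): 9 bp
  [10,19): 9 bp
  [19,28): 9 bp
  [28,37): 9 bp
  [37,62): 25 bp
  [62,65): 3 bp
  [65,75): 10 bp
  [75,89): 14 bp
  [89,92): 3 bp

[1,3,3,9,9,9,9,10,14,25]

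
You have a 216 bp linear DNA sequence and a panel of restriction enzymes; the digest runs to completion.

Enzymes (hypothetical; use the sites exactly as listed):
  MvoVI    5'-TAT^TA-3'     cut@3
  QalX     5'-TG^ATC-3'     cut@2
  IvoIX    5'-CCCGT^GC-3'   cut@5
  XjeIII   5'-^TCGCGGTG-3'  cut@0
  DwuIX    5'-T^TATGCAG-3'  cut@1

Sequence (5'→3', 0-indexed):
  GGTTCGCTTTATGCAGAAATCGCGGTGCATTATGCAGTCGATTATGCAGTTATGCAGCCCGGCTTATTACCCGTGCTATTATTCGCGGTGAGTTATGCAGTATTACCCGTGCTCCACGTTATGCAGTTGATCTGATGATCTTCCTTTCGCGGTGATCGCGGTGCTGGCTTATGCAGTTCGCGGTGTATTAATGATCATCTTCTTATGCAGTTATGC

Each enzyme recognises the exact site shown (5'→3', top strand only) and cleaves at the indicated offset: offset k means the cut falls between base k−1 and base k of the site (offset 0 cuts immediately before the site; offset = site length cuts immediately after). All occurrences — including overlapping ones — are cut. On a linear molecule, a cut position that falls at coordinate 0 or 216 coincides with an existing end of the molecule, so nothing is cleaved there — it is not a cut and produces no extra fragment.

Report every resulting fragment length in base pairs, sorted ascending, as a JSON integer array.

Site scan:
  MvoVI (TATTA, off=3): starts [64, 76, 100, 185] → cuts [67, 79, 103, 188]
  QalX (TGATC, off=2): starts [127, 135, 152, 191] → cuts [129, 137, 154, 193]
  IvoIX (CCCGTGC, off=5): starts [69, 105] → cuts [74, 110]
  XjeIII (TCGCGGTG, off=0): starts [19, 82, 146, 155, 177] → cuts [19, 82, 146, 155, 177]
  DwuIX (TTATGCAG, off=1): starts [8, 29, 41, 49, 92, 118, 168, 202] → cuts [9, 30, 42, 50, 93, 119, 169, 203]

All cut coordinates (distinct, sorted): [9, 19, 30, 42, 50, 67, 74, 79, 82, 93, 103, 110, 119, 129, 137, 146, 154, 155, 169, 177, 188, 193, 203]

Fragment lengths:
  [0,9): 9 bp
  [9,19): 10 bp
  [19,30): 11 bp
  [30,42): 12 bp
  [42,50): 8 bp
  [50,67): 17 bp
  [67,74): 7 bp
  [74,79): 5 bp
  [79,82): 3 bp
  [82,93): 11 bp
  [93,103): 10 bp
  [103,110): 7 bp
  [110,119): 9 bp
  [119,129): 10 bp
  [129,137): 8 bp
  [137,146): 9 bp
  [146,154): 8 bp
  [154,155): 1 bp
  [155,169): 14 bp
  [169,177): 8 bp
  [177,188): 11 bp
  [188,193): 5 bp
  [193,203): 10 bp
  [203,216): 13 bp

[1,3,5,5,7,7,8,8,8,8,9,9,9,10,10,10,10,11,11,11,12,13,14,17]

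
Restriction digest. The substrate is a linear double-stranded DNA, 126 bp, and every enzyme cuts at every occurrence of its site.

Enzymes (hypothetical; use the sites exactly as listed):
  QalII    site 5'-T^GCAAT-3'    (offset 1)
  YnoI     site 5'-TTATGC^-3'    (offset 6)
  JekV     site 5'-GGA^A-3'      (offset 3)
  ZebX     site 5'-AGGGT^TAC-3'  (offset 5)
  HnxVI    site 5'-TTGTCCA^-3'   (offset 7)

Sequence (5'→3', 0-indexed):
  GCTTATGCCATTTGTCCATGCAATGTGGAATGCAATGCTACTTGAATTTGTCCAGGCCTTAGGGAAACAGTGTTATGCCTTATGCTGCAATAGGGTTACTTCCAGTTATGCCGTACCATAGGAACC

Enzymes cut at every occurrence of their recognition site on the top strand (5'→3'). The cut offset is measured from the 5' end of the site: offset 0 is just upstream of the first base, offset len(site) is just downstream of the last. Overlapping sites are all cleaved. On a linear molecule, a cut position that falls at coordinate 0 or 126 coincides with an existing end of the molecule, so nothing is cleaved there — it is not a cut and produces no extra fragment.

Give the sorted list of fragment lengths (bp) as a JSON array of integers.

Site scan:
  QalII TGCAAT/1: at [18, 30, 85] ⇒ [19, 31, 86]
  YnoI TTATGC/6: at [2, 72, 79, 105] ⇒ [8, 78, 85, 111]
  JekV GGAA/3: at [26, 62, 120] ⇒ [29, 65, 123]
  ZebX AGGGTTAC/5: at [91] ⇒ [96]
  HnxVI TTGTCCA/7: at [11, 47] ⇒ [18, 54]

All cut coordinates (distinct, sorted): [8, 18, 19, 29, 31, 54, 65, 78, 85, 86, 96, 111, 123]

Fragment lengths:
  [0,8): 8 bp
  [8,18): 10 bp
  [18,19): 1 bp
  [19,29): 10 bp
  [29,31): 2 bp
  [31,54): 23 bp
  [54,65): 11 bp
  [65,78): 13 bp
  [78,85): 7 bp
  [85,86): 1 bp
  [86,96): 10 bp
  [96,111): 15 bp
  [111,123): 12 bp
  [123,126): 3 bp

[1,1,2,3,7,8,10,10,10,11,12,13,15,23]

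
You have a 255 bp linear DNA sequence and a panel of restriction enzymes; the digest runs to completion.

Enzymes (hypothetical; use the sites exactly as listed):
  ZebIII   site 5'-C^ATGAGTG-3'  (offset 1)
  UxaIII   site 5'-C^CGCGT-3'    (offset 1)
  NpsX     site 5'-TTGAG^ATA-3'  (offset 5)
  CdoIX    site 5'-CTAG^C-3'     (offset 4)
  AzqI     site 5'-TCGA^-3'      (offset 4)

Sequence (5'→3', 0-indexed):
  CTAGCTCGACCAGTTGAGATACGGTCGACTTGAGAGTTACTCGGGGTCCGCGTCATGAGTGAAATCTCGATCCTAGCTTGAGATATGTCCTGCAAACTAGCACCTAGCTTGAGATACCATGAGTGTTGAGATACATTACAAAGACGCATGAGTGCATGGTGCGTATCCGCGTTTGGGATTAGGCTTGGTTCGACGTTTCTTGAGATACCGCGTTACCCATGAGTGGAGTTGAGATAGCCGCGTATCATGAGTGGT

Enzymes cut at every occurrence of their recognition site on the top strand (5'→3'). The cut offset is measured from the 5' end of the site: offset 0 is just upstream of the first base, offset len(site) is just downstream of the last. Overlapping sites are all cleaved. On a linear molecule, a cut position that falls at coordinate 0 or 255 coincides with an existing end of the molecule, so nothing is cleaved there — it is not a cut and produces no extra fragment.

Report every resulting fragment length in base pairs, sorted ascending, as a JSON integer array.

[4,4,5,5,5,6,6,6,6,7,8,9,9,10,10,11,12,15,16,17,18,20,20,26]

Per-enzyme occurrences:
  ZebIII CATGAGTG/1: at [53, 117, 146, 217, 245] ⇒ [54, 118, 147, 218, 246]
  UxaIII CCGCGT/1: at [47, 166, 207, 237] ⇒ [48, 167, 208, 238]
  NpsX TTGAGATA/5: at [13, 77, 108, 125, 199, 228] ⇒ [18, 82, 113, 130, 204, 233]
  CdoIX CTAGC/4: at [0, 72, 96, 103] ⇒ [4, 76, 100, 107]
  AzqI TCGA/4: at [5, 24, 66, 189] ⇒ [9, 28, 70, 193]

Pooled cuts: [4, 9, 18, 28, 48, 54, 70, 76, 82, 100, 107, 113, 118, 130, 147, 167, 193, 204, 208, 218, 233, 238, 246]

Fragments:
  [0,4): 4 bp
  [4,9): 5 bp
  [9,18): 9 bp
  [18,28): 10 bp
  [28,48): 20 bp
  [48,54): 6 bp
  [54,70): 16 bp
  [70,76): 6 bp
  [76,82): 6 bp
  [82,100): 18 bp
  [100,107): 7 bp
  [107,113): 6 bp
  [113,118): 5 bp
  [118,130): 12 bp
  [130,147): 17 bp
  [147,167): 20 bp
  [167,193): 26 bp
  [193,204): 11 bp
  [204,208): 4 bp
  [208,218): 10 bp
  [218,233): 15 bp
  [233,238): 5 bp
  [238,246): 8 bp
  [246,255): 9 bp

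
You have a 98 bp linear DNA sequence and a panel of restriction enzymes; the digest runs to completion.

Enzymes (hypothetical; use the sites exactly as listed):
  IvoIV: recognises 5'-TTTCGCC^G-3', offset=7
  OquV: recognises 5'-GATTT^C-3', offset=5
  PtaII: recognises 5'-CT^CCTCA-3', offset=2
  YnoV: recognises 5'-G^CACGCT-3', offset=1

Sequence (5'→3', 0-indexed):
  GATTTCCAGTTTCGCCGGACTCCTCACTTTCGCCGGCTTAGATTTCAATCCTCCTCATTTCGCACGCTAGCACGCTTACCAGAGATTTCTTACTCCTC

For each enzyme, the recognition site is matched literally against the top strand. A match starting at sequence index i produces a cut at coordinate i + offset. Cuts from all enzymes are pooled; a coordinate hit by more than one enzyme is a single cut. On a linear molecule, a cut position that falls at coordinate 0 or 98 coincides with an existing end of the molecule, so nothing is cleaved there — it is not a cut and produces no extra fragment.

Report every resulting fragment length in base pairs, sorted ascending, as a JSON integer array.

Per-enzyme occurrences:
  IvoIV (TTTCGCCG, off=7): starts [9, 27] → cuts [16, 34]
  OquV (GATTTC, off=5): starts [0, 40, 83] → cuts [5, 45, 88]
  PtaII (CTCCTCA, off=2): starts [19, 50] → cuts [21, 52]
  YnoV (GCACGCT, off=1): starts [61, 69] → cuts [62, 70]

Pooled cuts: [5, 16, 21, 34, 45, 52, 62, 70, 88]

Fragments:
  [0,5): 5 bp
  [5,16): 11 bp
  [16,21): 5 bp
  [21,34): 13 bp
  [34,45): 11 bp
  [45,52): 7 bp
  [52,62): 10 bp
  [62,70): 8 bp
  [70,88): 18 bp
  [88,98): 10 bp

[5,5,7,8,10,10,11,11,13,18]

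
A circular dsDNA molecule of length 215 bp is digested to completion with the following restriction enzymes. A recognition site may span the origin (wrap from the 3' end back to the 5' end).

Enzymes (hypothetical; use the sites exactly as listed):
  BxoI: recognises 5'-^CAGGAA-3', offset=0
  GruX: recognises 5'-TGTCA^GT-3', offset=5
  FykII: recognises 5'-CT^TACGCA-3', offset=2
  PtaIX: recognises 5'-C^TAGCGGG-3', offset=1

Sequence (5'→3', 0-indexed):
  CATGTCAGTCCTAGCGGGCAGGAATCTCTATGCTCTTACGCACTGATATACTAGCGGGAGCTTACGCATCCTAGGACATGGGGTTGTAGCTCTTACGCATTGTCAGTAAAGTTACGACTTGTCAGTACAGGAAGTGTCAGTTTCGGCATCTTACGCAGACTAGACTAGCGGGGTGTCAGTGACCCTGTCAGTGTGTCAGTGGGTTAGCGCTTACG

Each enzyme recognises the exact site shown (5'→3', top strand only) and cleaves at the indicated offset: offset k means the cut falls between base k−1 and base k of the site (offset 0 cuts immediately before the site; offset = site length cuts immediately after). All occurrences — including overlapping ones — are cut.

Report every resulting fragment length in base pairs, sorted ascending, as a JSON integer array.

[3,4,7,8,11,11,12,12,12,12,13,13,14,15,18,19,31]

Per-enzyme occurrences:
  BxoI CAGGAA/0: at [18, 127] ⇒ [18, 127]
  GruX TGTCAGT/5: at [2, 100, 119, 134, 173, 185, 193] ⇒ [7, 105, 124, 139, 178, 190, 198]
  FykII CTTACGCA/2: at [34, 60, 91, 149, 209] ⇒ [36, 62, 93, 151, 211]
  PtaIX CTAGCGGG/1: at [10, 50, 164] ⇒ [11, 51, 165]

All cut coordinates (distinct, sorted): [7, 11, 18, 36, 51, 62, 93, 105, 124, 127, 139, 151, 165, 178, 190, 198, 211]

Fragment lengths:
  7→11: 4 bp
  11→18: 7 bp
  18→36: 18 bp
  36→51: 15 bp
  51→62: 11 bp
  62→93: 31 bp
  93→105: 12 bp
  105→124: 19 bp
  124→127: 3 bp
  127→139: 12 bp
  139→151: 12 bp
  151→165: 14 bp
  165→178: 13 bp
  178→190: 12 bp
  190→198: 8 bp
  198→211: 13 bp
  211→7 (wrap): 215-211+7 = 11 bp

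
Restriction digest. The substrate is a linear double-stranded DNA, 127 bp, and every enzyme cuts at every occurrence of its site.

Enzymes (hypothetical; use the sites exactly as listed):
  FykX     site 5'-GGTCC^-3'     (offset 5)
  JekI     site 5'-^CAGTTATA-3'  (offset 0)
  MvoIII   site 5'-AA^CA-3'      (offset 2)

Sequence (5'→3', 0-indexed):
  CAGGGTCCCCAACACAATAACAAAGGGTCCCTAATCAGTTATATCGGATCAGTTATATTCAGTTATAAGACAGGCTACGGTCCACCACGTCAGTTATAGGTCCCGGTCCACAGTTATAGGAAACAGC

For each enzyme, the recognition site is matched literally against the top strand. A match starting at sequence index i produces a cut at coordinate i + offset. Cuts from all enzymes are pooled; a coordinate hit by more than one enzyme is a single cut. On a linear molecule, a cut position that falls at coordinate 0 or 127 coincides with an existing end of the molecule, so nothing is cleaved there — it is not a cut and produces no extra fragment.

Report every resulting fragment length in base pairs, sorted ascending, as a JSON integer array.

[1,4,4,5,6,7,8,8,10,10,13,13,14,24]

Per-enzyme occurrences:
  FykX GGTCC/5: at [3, 25, 78, 98, 104] ⇒ [8, 30, 83, 103, 109]
  JekI CAGTTATA/0: at [35, 49, 59, 90, 110] ⇒ [35, 49, 59, 90, 110]
  MvoIII AACA/2: at [10, 18, 121] ⇒ [12, 20, 123]

All cut coordinates (distinct, sorted): [8, 12, 20, 30, 35, 49, 59, 83, 90, 103, 109, 110, 123]

Fragments:
  [0,8): 8 bp
  [8,12): 4 bp
  [12,20): 8 bp
  [20,30): 10 bp
  [30,35): 5 bp
  [35,49): 14 bp
  [49,59): 10 bp
  [59,83): 24 bp
  [83,90): 7 bp
  [90,103): 13 bp
  [103,109): 6 bp
  [109,110): 1 bp
  [110,123): 13 bp
  [123,127): 4 bp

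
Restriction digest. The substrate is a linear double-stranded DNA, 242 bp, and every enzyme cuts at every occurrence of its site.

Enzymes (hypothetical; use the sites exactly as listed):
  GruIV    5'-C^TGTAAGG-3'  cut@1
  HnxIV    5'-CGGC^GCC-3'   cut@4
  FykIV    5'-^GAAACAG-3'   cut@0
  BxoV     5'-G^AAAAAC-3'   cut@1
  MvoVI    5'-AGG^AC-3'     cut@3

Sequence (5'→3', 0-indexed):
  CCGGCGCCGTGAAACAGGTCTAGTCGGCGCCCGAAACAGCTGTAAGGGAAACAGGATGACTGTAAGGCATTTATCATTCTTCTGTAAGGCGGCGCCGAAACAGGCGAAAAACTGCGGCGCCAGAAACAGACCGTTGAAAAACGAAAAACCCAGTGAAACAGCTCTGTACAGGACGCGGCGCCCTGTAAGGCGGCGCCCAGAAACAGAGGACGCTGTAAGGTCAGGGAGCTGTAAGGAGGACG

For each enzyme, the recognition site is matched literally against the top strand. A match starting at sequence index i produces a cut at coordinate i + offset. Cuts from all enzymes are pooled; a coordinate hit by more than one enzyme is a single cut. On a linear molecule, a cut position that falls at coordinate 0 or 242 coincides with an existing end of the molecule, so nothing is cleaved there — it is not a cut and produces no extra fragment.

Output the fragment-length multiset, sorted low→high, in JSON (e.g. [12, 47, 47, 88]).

[3,3,4,4,4,4,5,5,5,7,7,7,8,10,10,10,11,11,11,12,13,14,16,18,18,22]

Scan for sites:
  GruIV (CTGTAAGG, off=1): starts [39, 59, 81, 182, 212, 228] → cuts [40, 60, 82, 183, 213, 229]
  HnxIV (CGGCGCC, off=4): starts [1, 24, 89, 114, 175, 190] → cuts [5, 28, 93, 118, 179, 194]
  FykIV (GAAACAG, off=0): starts [10, 32, 47, 96, 122, 154, 199] → cuts [10, 32, 47, 96, 122, 154, 199]
  BxoV (GAAAAAC, off=1): starts [105, 135, 142] → cuts [106, 136, 143]
  MvoVI (AGGAC, off=3): starts [169, 206, 236] → cuts [172, 209, 239]

Pooled cuts: [5, 10, 28, 32, 40, 47, 60, 82, 93, 96, 106, 118, 122, 136, 143, 154, 172, 179, 183, 194, 199, 209, 213, 229, 239]

Fragments:
  [0,5): 5 bp
  [5,10): 5 bp
  [10,28): 18 bp
  [28,32): 4 bp
  [32,40): 8 bp
  [40,47): 7 bp
  [47,60): 13 bp
  [60,82): 22 bp
  [82,93): 11 bp
  [93,96): 3 bp
  [96,106): 10 bp
  [106,118): 12 bp
  [118,122): 4 bp
  [122,136): 14 bp
  [136,143): 7 bp
  [143,154): 11 bp
  [154,172): 18 bp
  [172,179): 7 bp
  [179,183): 4 bp
  [183,194): 11 bp
  [194,199): 5 bp
  [199,209): 10 bp
  [209,213): 4 bp
  [213,229): 16 bp
  [229,239): 10 bp
  [239,242): 3 bp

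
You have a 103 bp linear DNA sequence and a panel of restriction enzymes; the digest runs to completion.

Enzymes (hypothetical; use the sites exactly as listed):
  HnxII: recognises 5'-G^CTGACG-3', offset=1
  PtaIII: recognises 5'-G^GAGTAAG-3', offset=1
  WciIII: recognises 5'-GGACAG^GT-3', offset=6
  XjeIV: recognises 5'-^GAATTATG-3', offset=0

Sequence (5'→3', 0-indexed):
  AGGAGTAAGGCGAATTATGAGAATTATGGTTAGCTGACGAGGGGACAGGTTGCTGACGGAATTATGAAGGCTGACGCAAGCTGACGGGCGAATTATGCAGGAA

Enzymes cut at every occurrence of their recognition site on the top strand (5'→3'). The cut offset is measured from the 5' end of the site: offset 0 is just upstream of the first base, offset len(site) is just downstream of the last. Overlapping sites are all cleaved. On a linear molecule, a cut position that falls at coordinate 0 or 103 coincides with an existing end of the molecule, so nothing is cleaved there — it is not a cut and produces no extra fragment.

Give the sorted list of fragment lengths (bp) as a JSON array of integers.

[2,4,6,9,9,9,10,12,13,14,15]

Scan for sites:
  HnxII GCTGACG/1: at [32, 51, 69, 79] ⇒ [33, 52, 70, 80]
  PtaIII GGAGTAAG/1: at [1] ⇒ [2]
  WciIII GGACAGGT/6: at [42] ⇒ [48]
  XjeIV GAATTATG/0: at [11, 20, 58, 89] ⇒ [11, 20, 58, 89]

Pooled cuts: [2, 11, 20, 33, 48, 52, 58, 70, 80, 89]

Fragment lengths:
  [0,2): 2 bp
  [2,11): 9 bp
  [11,20): 9 bp
  [20,33): 13 bp
  [33,48): 15 bp
  [48,52): 4 bp
  [52,58): 6 bp
  [58,70): 12 bp
  [70,80): 10 bp
  [80,89): 9 bp
  [89,103): 14 bp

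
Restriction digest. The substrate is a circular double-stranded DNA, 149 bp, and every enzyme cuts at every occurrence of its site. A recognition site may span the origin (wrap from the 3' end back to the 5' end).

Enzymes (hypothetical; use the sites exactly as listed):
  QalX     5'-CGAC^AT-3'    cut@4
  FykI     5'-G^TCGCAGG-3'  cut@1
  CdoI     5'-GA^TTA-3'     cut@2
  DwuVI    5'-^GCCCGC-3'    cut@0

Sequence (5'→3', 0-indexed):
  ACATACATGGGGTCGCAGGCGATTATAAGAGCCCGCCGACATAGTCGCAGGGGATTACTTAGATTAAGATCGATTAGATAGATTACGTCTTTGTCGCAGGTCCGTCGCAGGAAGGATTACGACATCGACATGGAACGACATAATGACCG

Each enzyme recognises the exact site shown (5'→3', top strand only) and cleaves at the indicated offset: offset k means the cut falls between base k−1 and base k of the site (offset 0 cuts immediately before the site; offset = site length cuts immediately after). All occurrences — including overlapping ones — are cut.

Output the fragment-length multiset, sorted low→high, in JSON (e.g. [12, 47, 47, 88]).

Per-enzyme occurrences:
  QalX CGACAT/4: at [36, 119, 125, 135, 147] ⇒ [2, 40, 123, 129, 139]
  FykI GTCGCAGG/1: at [11, 43, 92, 103] ⇒ [12, 44, 93, 104]
  CdoI GATTA/2: at [20, 52, 61, 71, 80, 114] ⇒ [22, 54, 63, 73, 82, 116]
  DwuVI GCCCGC/0: at [30] ⇒ [30]

All cut coordinates (distinct, sorted): [2, 12, 22, 30, 40, 44, 54, 63, 73, 82, 93, 104, 116, 123, 129, 139]

Fragments:
  2→12: 10 bp
  12→22: 10 bp
  22→30: 8 bp
  30→40: 10 bp
  40→44: 4 bp
  44→54: 10 bp
  54→63: 9 bp
  63→73: 10 bp
  73→82: 9 bp
  82→93: 11 bp
  93→104: 11 bp
  104→116: 12 bp
  116→123: 7 bp
  123→129: 6 bp
  129→139: 10 bp
  139→2 (wrap): 149-139+2 = 12 bp

[4,6,7,8,9,9,10,10,10,10,10,10,11,11,12,12]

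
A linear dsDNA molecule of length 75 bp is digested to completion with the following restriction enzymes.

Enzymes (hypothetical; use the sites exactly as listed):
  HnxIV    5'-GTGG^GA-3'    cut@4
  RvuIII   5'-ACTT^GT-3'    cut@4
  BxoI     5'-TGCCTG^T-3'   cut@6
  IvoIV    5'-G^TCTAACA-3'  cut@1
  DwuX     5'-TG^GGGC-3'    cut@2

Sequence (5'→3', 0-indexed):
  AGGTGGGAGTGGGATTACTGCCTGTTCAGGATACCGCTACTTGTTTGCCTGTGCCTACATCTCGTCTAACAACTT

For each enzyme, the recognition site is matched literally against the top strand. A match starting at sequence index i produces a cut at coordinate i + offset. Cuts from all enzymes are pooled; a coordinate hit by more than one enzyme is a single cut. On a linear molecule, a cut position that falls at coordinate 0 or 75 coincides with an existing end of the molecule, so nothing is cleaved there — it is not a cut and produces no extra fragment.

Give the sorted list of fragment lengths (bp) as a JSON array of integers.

Site scan:
  HnxIV GTGGGA/4: at [2, 8] ⇒ [6, 12]
  RvuIII ACTTGT/4: at [38] ⇒ [42]
  BxoI TGCCTGT/6: at [18, 45] ⇒ [24, 51]
  IvoIV GTCTAACA/1: at [63] ⇒ [64]
  DwuX (TGGGGC, off=2): no sites

Pooled cuts: [6, 12, 24, 42, 51, 64]

Fragments:
  [0,6): 6 bp
  [6,12): 6 bp
  [12,24): 12 bp
  [24,42): 18 bp
  [42,51): 9 bp
  [51,64): 13 bp
  [64,75): 11 bp

[6,6,9,11,12,13,18]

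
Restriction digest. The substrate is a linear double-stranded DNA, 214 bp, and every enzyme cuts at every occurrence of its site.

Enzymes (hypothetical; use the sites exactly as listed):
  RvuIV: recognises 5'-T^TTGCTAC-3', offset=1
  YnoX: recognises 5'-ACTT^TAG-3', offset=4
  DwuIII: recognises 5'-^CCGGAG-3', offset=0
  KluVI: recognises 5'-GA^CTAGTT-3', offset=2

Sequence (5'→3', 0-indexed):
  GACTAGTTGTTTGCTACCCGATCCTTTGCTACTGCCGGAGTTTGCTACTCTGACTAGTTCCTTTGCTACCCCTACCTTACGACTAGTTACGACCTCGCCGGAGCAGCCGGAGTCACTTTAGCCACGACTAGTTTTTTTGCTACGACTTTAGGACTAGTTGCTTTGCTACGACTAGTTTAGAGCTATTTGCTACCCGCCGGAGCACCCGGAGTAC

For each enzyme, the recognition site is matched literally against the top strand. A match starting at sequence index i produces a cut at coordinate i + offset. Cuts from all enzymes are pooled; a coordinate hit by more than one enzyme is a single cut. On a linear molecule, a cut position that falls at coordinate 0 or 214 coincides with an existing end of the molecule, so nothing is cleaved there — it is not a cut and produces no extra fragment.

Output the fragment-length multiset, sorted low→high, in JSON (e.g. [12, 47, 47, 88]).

[2,5,7,8,9,9,9,9,9,9,9,9,9,10,12,12,12,15,15,15,20]

Site scan:
  RvuIV (TTTGCTAC, off=1): starts [9, 24, 40, 61, 135, 161, 185] → cuts [10, 25, 41, 62, 136, 162, 186]
  YnoX (ACTTTAG, off=4): starts [114, 144] → cuts [118, 148]
  DwuIII (CCGGAG, off=0): starts [34, 97, 106, 196, 205] → cuts [34, 97, 106, 196, 205]
  KluVI (GACTAGTT, off=2): starts [0, 51, 80, 125, 151, 169] → cuts [2, 53, 82, 127, 153, 171]

Pooled cuts: [2, 10, 25, 34, 41, 53, 62, 82, 97, 106, 118, 127, 136, 148, 153, 162, 171, 186, 196, 205]

Fragments:
  [0,2): 2 bp
  [2,10): 8 bp
  [10,25): 15 bp
  [25,34): 9 bp
  [34,41): 7 bp
  [41,53): 12 bp
  [53,62): 9 bp
  [62,82): 20 bp
  [82,97): 15 bp
  [97,106): 9 bp
  [106,118): 12 bp
  [118,127): 9 bp
  [127,136): 9 bp
  [136,148): 12 bp
  [148,153): 5 bp
  [153,162): 9 bp
  [162,171): 9 bp
  [171,186): 15 bp
  [186,196): 10 bp
  [196,205): 9 bp
  [205,214): 9 bp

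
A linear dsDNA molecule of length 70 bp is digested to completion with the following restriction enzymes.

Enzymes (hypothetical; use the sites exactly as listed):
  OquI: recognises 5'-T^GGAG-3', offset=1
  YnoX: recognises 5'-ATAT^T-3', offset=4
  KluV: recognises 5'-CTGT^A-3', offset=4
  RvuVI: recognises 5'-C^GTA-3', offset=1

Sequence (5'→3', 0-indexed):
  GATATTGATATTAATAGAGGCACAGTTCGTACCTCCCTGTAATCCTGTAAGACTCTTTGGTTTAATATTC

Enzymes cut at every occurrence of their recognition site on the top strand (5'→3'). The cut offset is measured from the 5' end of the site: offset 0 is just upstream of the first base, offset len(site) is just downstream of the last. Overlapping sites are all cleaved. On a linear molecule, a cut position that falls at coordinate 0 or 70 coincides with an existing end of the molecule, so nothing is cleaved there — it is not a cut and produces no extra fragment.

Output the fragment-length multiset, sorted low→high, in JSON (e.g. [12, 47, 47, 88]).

Site scan:
  OquI (TGGAG, off=1): no sites
  YnoX ATATT/4: at [1, 7, 64] ⇒ [5, 11, 68]
  KluV CTGTA/4: at [36, 44] ⇒ [40, 48]
  RvuVI CGTA/1: at [27] ⇒ [28]

Pooled cuts: [5, 11, 28, 40, 48, 68]

Fragment lengths:
  [0,5): 5 bp
  [5,11): 6 bp
  [11,28): 17 bp
  [28,40): 12 bp
  [40,48): 8 bp
  [48,68): 20 bp
  [68,70): 2 bp

[2,5,6,8,12,17,20]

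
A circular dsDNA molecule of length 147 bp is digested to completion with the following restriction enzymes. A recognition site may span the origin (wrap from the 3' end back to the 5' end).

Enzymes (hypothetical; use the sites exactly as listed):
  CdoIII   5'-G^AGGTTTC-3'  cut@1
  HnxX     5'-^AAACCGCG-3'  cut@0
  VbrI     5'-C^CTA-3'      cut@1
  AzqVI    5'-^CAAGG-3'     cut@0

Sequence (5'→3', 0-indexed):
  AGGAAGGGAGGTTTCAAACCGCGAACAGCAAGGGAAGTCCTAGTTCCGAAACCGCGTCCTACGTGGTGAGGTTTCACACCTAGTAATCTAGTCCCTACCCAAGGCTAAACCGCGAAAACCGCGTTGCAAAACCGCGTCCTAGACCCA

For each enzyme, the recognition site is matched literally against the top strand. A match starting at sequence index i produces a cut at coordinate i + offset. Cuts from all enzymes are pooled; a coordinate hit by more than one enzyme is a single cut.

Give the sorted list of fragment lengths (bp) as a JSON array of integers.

Per-enzyme occurrences:
  CdoIII GAGGTTTC/1: at [7, 67] ⇒ [8, 68]
  HnxX AAACCGCG/0: at [15, 48, 106, 115, 128] ⇒ [15, 48, 106, 115, 128]
  VbrI CCTA/1: at [38, 57, 78, 93, 137] ⇒ [39, 58, 79, 94, 138]
  AzqVI CAAGG/0: at [28, 99, 145] ⇒ [28, 99, 145]

All cut coordinates (distinct, sorted): [8, 15, 28, 39, 48, 58, 68, 79, 94, 99, 106, 115, 128, 138, 145]

Fragments:
  8→15: 7 bp
  15→28: 13 bp
  28→39: 11 bp
  39→48: 9 bp
  48→58: 10 bp
  58→68: 10 bp
  68→79: 11 bp
  79→94: 15 bp
  94→99: 5 bp
  99→106: 7 bp
  106→115: 9 bp
  115→128: 13 bp
  128→138: 10 bp
  138→145: 7 bp
  145→8 (wrap): 147-145+8 = 10 bp

[5,7,7,7,9,9,10,10,10,10,11,11,13,13,15]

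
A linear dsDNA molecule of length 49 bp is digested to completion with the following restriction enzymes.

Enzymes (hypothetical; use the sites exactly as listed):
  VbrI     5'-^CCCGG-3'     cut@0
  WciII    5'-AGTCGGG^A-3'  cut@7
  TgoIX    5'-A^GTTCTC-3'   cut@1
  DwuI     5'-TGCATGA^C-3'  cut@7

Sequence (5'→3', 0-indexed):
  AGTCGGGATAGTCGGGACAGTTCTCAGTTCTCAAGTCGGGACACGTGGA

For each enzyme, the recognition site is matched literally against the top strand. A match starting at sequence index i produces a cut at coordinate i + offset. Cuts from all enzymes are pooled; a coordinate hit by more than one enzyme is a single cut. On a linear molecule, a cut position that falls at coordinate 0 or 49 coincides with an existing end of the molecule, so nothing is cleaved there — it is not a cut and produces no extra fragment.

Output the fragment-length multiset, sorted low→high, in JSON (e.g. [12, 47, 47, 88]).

[3,7,7,9,9,14]

Per-enzyme occurrences:
  VbrI (CCCGG, off=0): no sites
  WciII (AGTCGGGA, off=7): starts [0, 9, 33] → cuts [7, 16, 40]
  TgoIX (AGTTCTC, off=1): starts [18, 25] → cuts [19, 26]
  DwuI (TGCATGAC, off=7): no sites

All cut coordinates (distinct, sorted): [7, 16, 19, 26, 40]

Fragments:
  [0,7): 7 bp
  [7,16): 9 bp
  [16,19): 3 bp
  [19,26): 7 bp
  [26,40): 14 bp
  [40,49): 9 bp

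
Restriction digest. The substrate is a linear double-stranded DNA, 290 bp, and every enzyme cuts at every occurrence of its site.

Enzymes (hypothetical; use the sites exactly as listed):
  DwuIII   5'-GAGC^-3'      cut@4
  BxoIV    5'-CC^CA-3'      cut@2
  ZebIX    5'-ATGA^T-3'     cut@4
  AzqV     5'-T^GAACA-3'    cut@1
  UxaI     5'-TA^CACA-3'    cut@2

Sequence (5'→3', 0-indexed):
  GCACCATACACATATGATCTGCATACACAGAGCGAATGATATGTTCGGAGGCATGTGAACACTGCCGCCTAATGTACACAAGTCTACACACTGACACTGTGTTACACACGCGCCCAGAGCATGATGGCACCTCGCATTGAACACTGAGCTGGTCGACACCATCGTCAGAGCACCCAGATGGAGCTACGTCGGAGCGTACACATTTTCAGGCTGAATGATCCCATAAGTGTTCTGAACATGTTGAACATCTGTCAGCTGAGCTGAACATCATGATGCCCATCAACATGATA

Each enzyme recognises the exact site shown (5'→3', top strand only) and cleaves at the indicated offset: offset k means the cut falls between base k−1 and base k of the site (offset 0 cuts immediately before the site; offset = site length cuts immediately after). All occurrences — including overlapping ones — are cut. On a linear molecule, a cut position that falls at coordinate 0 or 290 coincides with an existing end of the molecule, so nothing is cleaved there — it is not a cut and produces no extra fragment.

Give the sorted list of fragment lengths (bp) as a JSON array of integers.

[1,2,3,3,3,4,4,6,6,8,8,8,9,9,10,10,10,11,11,11,11,12,14,17,18,19,20,20,22]

Per-enzyme occurrences:
  DwuIII (GAGC, off=4): starts [29, 116, 145, 167, 180, 191, 257] → cuts [33, 120, 149, 171, 184, 195, 261]
  BxoIV (CCCA, off=2): starts [112, 172, 219, 275] → cuts [114, 174, 221, 277]
  ZebIX (ATGAT, off=4): starts [13, 35, 120, 214, 269, 284] → cuts [17, 39, 124, 218, 273, 288]
  AzqV (TGAACA, off=1): starts [55, 137, 232, 241, 261] → cuts [56, 138, 233, 242, 262]
  UxaI (TACACA, off=2): starts [6, 23, 74, 84, 102, 196] → cuts [8, 25, 76, 86, 104, 198]

All cut coordinates (distinct, sorted): [8, 17, 25, 33, 39, 56, 76, 86, 104, 114, 120, 124, 138, 149, 171, 174, 184, 195, 198, 218, 221, 233, 242, 261, 262, 273, 277, 288]

Fragments:
  [0,8): 8 bp
  [8,17): 9 bp
  [17,25): 8 bp
  [25,33): 8 bp
  [33,39): 6 bp
  [39,56): 17 bp
  [56,76): 20 bp
  [76,86): 10 bp
  [86,104): 18 bp
  [104,114): 10 bp
  [114,120): 6 bp
  [120,124): 4 bp
  [124,138): 14 bp
  [138,149): 11 bp
  [149,171): 22 bp
  [171,174): 3 bp
  [174,184): 10 bp
  [184,195): 11 bp
  [195,198): 3 bp
  [198,218): 20 bp
  [218,221): 3 bp
  [221,233): 12 bp
  [233,242): 9 bp
  [242,261): 19 bp
  [261,262): 1 bp
  [262,273): 11 bp
  [273,277): 4 bp
  [277,288): 11 bp
  [288,290): 2 bp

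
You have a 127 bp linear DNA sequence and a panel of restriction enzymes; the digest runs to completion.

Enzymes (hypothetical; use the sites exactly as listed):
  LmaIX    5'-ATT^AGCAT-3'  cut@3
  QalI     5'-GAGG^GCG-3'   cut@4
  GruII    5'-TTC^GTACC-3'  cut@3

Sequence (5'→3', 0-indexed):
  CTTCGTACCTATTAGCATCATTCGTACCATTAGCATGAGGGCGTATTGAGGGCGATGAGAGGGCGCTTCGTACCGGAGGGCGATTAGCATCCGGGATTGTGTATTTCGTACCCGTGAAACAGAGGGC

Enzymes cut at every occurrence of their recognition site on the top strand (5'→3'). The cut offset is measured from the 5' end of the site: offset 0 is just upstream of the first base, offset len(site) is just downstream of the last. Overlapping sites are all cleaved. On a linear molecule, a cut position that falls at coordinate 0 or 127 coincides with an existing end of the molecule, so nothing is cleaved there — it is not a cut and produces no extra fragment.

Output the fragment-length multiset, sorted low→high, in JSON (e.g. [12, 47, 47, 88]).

Site scan:
  LmaIX (ATTAGCAT, off=3): starts [10, 28, 82] → cuts [13, 31, 85]
  QalI (GAGGGCG, off=4): starts [36, 47, 58, 75] → cuts [40, 51, 62, 79]
  GruII (TTCGTACC, off=3): starts [1, 20, 66, 104] → cuts [4, 23, 69, 107]

Pooled cuts: [4, 13, 23, 31, 40, 51, 62, 69, 79, 85, 107]

Fragment lengths:
  [0,4): 4 bp
  [4,13): 9 bp
  [13,23): 10 bp
  [23,31): 8 bp
  [31,40): 9 bp
  [40,51): 11 bp
  [51,62): 11 bp
  [62,69): 7 bp
  [69,79): 10 bp
  [79,85): 6 bp
  [85,107): 22 bp
  [107,127): 20 bp

[4,6,7,8,9,9,10,10,11,11,20,22]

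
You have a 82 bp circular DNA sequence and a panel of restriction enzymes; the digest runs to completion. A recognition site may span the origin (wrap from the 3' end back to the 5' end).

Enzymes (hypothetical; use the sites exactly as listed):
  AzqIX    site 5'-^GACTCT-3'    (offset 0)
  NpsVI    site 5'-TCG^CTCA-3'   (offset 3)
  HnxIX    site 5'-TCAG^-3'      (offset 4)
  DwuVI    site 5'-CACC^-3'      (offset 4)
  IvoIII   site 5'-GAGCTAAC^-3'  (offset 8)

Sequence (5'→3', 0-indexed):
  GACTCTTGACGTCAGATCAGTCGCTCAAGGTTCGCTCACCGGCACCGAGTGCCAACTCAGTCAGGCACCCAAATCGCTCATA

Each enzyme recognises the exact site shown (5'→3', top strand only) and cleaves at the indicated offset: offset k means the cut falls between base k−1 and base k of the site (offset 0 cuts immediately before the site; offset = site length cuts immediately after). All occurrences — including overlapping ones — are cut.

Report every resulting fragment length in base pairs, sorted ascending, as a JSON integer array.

Site scan:
  AzqIX GACTCT/0: at [0] ⇒ [0]
  NpsVI TCGCTCA/3: at [20, 31, 73] ⇒ [23, 34, 76]
  HnxIX TCAG/4: at [11, 16, 56, 60] ⇒ [15, 20, 60, 64]
  DwuVI CACC/4: at [36, 42, 65] ⇒ [40, 46, 69]
  IvoIII (GAGCTAAC, off=8): no sites

All cut coordinates (distinct, sorted): [0, 15, 20, 23, 34, 40, 46, 60, 64, 69, 76]

Fragment lengths:
  0→15: 15 bp
  15→20: 5 bp
  20→23: 3 bp
  23→34: 11 bp
  34→40: 6 bp
  40→46: 6 bp
  46→60: 14 bp
  60→64: 4 bp
  64→69: 5 bp
  69→76: 7 bp
  76→0 (wrap): 82-76+0 = 6 bp

[3,4,5,5,6,6,6,7,11,14,15]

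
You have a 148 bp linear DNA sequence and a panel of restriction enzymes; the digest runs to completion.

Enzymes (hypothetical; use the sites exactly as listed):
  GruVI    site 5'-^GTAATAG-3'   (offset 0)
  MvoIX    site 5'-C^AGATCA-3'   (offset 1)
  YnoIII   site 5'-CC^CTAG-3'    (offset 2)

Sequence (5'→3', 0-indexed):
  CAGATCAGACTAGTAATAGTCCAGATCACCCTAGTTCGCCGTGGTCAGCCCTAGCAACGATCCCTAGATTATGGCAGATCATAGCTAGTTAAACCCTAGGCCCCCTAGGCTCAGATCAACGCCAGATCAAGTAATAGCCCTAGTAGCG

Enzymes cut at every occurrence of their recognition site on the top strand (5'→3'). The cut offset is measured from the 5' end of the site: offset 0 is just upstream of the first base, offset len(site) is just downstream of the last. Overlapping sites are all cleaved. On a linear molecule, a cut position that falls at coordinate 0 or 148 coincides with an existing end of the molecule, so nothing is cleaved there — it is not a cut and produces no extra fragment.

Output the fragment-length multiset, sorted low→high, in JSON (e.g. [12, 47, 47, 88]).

[1,7,8,8,9,9,9,10,11,11,12,13,20,20]

Site scan:
  GruVI (GTAATAG, off=0): starts [12, 130] → cuts [12, 130]
  MvoIX (CAGATCA, off=1): starts [0, 21, 74, 111, 122] → cuts [1, 22, 75, 112, 123]
  YnoIII (CCCTAG, off=2): starts [28, 48, 61, 93, 102, 137] → cuts [30, 50, 63, 95, 104, 139]

All cut coordinates (distinct, sorted): [1, 12, 22, 30, 50, 63, 75, 95, 104, 112, 123, 130, 139]

Fragment lengths:
  [0,1): 1 bp
  [1,12): 11 bp
  [12,22): 10 bp
  [22,30): 8 bp
  [30,50): 20 bp
  [50,63): 13 bp
  [63,75): 12 bp
  [75,95): 20 bp
  [95,104): 9 bp
  [104,112): 8 bp
  [112,123): 11 bp
  [123,130): 7 bp
  [130,139): 9 bp
  [139,148): 9 bp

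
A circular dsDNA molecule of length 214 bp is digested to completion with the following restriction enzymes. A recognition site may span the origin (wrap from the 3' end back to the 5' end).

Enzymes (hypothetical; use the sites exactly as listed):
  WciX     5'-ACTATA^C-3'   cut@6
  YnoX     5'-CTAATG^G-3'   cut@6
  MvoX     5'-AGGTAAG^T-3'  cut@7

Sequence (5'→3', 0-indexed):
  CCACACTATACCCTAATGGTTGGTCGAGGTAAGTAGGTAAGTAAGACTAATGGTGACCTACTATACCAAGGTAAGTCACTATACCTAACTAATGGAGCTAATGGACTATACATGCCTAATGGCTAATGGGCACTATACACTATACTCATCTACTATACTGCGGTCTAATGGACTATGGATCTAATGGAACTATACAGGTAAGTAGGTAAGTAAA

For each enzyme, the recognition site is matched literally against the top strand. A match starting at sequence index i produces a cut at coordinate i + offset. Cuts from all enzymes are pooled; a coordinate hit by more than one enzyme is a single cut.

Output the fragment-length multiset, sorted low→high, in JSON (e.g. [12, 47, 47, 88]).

[7,7,7,8,8,8,8,8,8,9,9,10,11,11,11,13,13,13,14,15,16]

Site scan:
  WciX (ACTATAC, off=6): starts [4, 59, 77, 104, 131, 138, 151, 188] → cuts [10, 65, 83, 110, 137, 144, 157, 194]
  YnoX (CTAATGG, off=6): starts [12, 46, 88, 97, 115, 122, 164, 180] → cuts [18, 52, 94, 103, 121, 128, 170, 186]
  MvoX (AGGTAAGT, off=7): starts [26, 34, 68, 195, 203] → cuts [33, 41, 75, 202, 210]

All cut coordinates (distinct, sorted): [10, 18, 33, 41, 52, 65, 75, 83, 94, 103, 110, 121, 128, 137, 144, 157, 170, 186, 194, 202, 210]

Fragment lengths:
  10→18: 8 bp
  18→33: 15 bp
  33→41: 8 bp
  41→52: 11 bp
  52→65: 13 bp
  65→75: 10 bp
  75→83: 8 bp
  83→94: 11 bp
  94→103: 9 bp
  103→110: 7 bp
  110→121: 11 bp
  121→128: 7 bp
  128→137: 9 bp
  137→144: 7 bp
  144→157: 13 bp
  157→170: 13 bp
  170→186: 16 bp
  186→194: 8 bp
  194→202: 8 bp
  202→210: 8 bp
  210→10 (wrap): 214-210+10 = 14 bp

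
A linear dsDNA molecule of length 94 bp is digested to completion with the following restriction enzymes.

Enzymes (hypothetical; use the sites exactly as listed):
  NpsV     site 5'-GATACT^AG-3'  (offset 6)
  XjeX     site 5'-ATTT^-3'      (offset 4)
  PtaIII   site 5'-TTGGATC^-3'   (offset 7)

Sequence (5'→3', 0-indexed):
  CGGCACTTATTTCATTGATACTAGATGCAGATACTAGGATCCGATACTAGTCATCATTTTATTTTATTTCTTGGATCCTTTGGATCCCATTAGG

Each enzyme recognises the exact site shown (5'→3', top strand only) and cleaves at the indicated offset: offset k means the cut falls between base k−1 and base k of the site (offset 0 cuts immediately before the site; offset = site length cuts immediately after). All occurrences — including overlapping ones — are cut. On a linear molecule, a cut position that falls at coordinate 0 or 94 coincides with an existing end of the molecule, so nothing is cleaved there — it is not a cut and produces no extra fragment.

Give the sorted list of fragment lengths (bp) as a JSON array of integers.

Scan for sites:
  NpsV (GATACTAG, off=6): starts [16, 29, 42] → cuts [22, 35, 48]
  XjeX (ATTT, off=4): starts [8, 55, 60, 65] → cuts [12, 59, 64, 69]
  PtaIII (TTGGATC, off=7): starts [70, 79] → cuts [77, 86]

Pooled cuts: [12, 22, 35, 48, 59, 64, 69, 77, 86]

Fragments:
  [0,12): 12 bp
  [12,22): 10 bp
  [22,35): 13 bp
  [35,48): 13 bp
  [48,59): 11 bp
  [59,64): 5 bp
  [64,69): 5 bp
  [69,77): 8 bp
  [77,86): 9 bp
  [86,94): 8 bp

[5,5,8,8,9,10,11,12,13,13]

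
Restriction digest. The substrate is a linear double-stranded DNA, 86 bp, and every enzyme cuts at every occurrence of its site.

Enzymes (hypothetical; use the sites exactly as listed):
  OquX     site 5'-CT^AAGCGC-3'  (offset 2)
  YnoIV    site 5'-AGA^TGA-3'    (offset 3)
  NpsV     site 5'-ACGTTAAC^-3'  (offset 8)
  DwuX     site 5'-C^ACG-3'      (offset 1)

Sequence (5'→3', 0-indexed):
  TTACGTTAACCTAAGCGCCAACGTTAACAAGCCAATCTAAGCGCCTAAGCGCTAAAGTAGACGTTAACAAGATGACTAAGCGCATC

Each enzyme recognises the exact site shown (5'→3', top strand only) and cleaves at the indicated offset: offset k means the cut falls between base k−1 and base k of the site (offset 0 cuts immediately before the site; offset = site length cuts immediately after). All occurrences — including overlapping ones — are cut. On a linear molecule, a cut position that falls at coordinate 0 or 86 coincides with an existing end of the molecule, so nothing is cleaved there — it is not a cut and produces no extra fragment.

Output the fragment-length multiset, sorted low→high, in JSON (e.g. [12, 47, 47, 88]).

[2,4,5,8,9,10,10,16,22]

Per-enzyme occurrences:
  OquX CTAAGCGC/2: at [10, 36, 44, 75] ⇒ [12, 38, 46, 77]
  YnoIV AGATGA/3: at [69] ⇒ [72]
  NpsV ACGTTAAC/8: at [2, 20, 60] ⇒ [10, 28, 68]
  DwuX (CACG, off=1): no sites

All cut coordinates (distinct, sorted): [10, 12, 28, 38, 46, 68, 72, 77]

Fragment lengths:
  [0,10): 10 bp
  [10,12): 2 bp
  [12,28): 16 bp
  [28,38): 10 bp
  [38,46): 8 bp
  [46,68): 22 bp
  [68,72): 4 bp
  [72,77): 5 bp
  [77,86): 9 bp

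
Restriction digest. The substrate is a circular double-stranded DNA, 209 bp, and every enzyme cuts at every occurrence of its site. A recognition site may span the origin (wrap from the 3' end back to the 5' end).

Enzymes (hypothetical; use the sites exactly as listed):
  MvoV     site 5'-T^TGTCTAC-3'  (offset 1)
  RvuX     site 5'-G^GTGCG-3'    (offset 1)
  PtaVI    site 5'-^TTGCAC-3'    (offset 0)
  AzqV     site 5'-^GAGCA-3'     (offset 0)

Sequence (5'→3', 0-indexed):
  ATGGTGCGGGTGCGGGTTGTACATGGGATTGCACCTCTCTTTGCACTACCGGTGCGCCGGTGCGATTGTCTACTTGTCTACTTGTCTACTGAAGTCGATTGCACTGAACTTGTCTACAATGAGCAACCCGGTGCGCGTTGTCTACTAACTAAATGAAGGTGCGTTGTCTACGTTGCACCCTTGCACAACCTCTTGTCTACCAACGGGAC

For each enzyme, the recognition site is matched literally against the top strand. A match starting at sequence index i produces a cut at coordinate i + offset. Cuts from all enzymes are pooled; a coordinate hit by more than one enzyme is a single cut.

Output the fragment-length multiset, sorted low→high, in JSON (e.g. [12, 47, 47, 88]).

[6,6,7,8,8,8,8,8,8,10,10,11,12,12,13,16,19,19,20]

Per-enzyme occurrences:
  MvoV TTGTCTAC/1: at [65, 73, 81, 109, 137, 163, 192] ⇒ [66, 74, 82, 110, 138, 164, 193]
  RvuX GGTGCG/1: at [2, 8, 50, 58, 129, 157] ⇒ [3, 9, 51, 59, 130, 158]
  PtaVI TTGCAC/0: at [28, 40, 98, 172, 180] ⇒ [28, 40, 98, 172, 180]
  AzqV GAGCA/0: at [120] ⇒ [120]

Pooled cuts: [3, 9, 28, 40, 51, 59, 66, 74, 82, 98, 110, 120, 130, 138, 158, 164, 172, 180, 193]

Fragment lengths:
  3→9: 6 bp
  9→28: 19 bp
  28→40: 12 bp
  40→51: 11 bp
  51→59: 8 bp
  59→66: 7 bp
  66→74: 8 bp
  74→82: 8 bp
  82→98: 16 bp
  98→110: 12 bp
  110→120: 10 bp
  120→130: 10 bp
  130→138: 8 bp
  138→158: 20 bp
  158→164: 6 bp
  164→172: 8 bp
  172→180: 8 bp
  180→193: 13 bp
  193→3 (wrap): 209-193+3 = 19 bp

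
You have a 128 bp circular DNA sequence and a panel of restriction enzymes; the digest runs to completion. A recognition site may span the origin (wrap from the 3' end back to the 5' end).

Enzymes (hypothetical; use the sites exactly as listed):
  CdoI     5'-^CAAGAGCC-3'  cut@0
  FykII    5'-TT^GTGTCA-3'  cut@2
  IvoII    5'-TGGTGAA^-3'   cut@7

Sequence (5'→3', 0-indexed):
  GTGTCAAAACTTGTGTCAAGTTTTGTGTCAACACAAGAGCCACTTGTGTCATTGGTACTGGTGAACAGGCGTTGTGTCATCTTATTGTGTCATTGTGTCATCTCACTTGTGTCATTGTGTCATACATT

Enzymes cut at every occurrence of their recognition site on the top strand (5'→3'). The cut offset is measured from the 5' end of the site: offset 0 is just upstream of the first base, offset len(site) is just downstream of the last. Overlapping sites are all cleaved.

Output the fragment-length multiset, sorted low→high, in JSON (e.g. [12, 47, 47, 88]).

[8,8,8,9,12,12,12,12,13,14,20]

Per-enzyme occurrences:
  CdoI CAAGAGCC/0: at [33] ⇒ [33]
  FykII TTGTGTCA/2: at [10, 22, 43, 71, 84, 92, 106, 114, 126] ⇒ [0, 12, 24, 45, 73, 86, 94, 108, 116]
  IvoII TGGTGAA/7: at [58] ⇒ [65]

All cut coordinates (distinct, sorted): [0, 12, 24, 33, 45, 65, 73, 86, 94, 108, 116]

Fragments:
  0→12: 12 bp
  12→24: 12 bp
  24→33: 9 bp
  33→45: 12 bp
  45→65: 20 bp
  65→73: 8 bp
  73→86: 13 bp
  86→94: 8 bp
  94→108: 14 bp
  108→116: 8 bp
  116→0 (wrap): 128-116+0 = 12 bp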